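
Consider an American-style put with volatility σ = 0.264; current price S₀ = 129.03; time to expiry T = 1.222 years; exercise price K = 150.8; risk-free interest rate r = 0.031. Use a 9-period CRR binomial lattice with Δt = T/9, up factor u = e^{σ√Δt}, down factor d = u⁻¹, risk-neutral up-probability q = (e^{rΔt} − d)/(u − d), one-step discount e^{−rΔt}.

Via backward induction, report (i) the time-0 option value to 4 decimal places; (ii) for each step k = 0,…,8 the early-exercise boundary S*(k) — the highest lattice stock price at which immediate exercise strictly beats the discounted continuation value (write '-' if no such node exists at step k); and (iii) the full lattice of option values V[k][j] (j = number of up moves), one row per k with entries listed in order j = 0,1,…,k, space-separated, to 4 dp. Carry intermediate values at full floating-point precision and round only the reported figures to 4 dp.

Δt=0.13578  u=1.10217  d=0.90730  q=0.49735  discount=0.99580
step 9 (expiry): payoffs max(K−S,0) = 97.0397 85.4934 71.4673 54.4287 33.7307 8.5873 0.0000 0.0000 0.0000 0.0000
step 8: (k=8,j=0): S=59.2529, (K−S)⁺=91.5471, hold=90.9137 ⇒ V=91.5471 exercise | (k=8,j=1): S=71.9788, (K−S)⁺=78.8212, hold=78.1878 ⇒ V=78.8212 exercise | (k=8,j=2): S=87.4380, (K−S)⁺=63.3620, hold=62.7286 ⇒ V=63.3620 exercise | (k=8,j=3): S=106.2173, (K−S)⁺=44.5827, hold=43.9493 ⇒ V=44.5827 exercise | (k=8,j=4): S=129.0300, (K−S)⁺=21.7700, hold=21.1366 ⇒ V=21.7700 exercise | (k=8,j=5): S=156.7422, (K−S)⁺=0.0000, hold=4.2983 ⇒ V=4.2983 continue | (k=8,j=6): S=190.4063, (K−S)⁺=0.0000, hold=0.0000 ⇒ V=0.0000 continue | (k=8,j=7): S=231.3005, (K−S)⁺=0.0000, hold=0.0000 ⇒ V=0.0000 continue | (k=8,j=8): S=280.9777, (K−S)⁺=0.0000, hold=0.0000 ⇒ V=0.0000 continue  boundary S*=129.0300
step 7: (k=7,j=0): S=65.3066, (K−S)⁺=85.4934, hold=84.8600 ⇒ V=85.4934 exercise | (k=7,j=1): S=79.3327, (K−S)⁺=71.4673, hold=70.8339 ⇒ V=71.4673 exercise | (k=7,j=2): S=96.3713, (K−S)⁺=54.4287, hold=53.7953 ⇒ V=54.4287 exercise | (k=7,j=3): S=117.0693, (K−S)⁺=33.7307, hold=33.0973 ⇒ V=33.7307 exercise | (k=7,j=4): S=142.2127, (K−S)⁺=8.5873, hold=13.0256 ⇒ V=13.0256 continue | (k=7,j=5): S=172.7562, (K−S)⁺=0.0000, hold=2.1515 ⇒ V=2.1515 continue | (k=7,j=6): S=209.8597, (K−S)⁺=0.0000, hold=0.0000 ⇒ V=0.0000 continue | (k=7,j=7): S=254.9319, (K−S)⁺=0.0000, hold=0.0000 ⇒ V=0.0000 continue  boundary S*=117.0693
step 6: (k=6,j=0): S=71.9788, (K−S)⁺=78.8212, hold=78.1878 ⇒ V=78.8212 exercise | (k=6,j=1): S=87.4380, (K−S)⁺=63.3620, hold=62.7286 ⇒ V=63.3620 exercise | (k=6,j=2): S=106.2173, (K−S)⁺=44.5827, hold=43.9493 ⇒ V=44.5827 exercise | (k=6,j=3): S=129.0300, (K−S)⁺=21.7700, hold=23.3347 ⇒ V=23.3347 continue | (k=6,j=4): S=156.7422, (K−S)⁺=0.0000, hold=7.5854 ⇒ V=7.5854 continue | (k=6,j=5): S=190.4063, (K−S)⁺=0.0000, hold=1.0769 ⇒ V=1.0769 continue | (k=6,j=6): S=231.3005, (K−S)⁺=0.0000, hold=0.0000 ⇒ V=0.0000 continue  boundary S*=106.2173
step 5: (k=5,j=0): S=79.3327, (K−S)⁺=71.4673, hold=70.8339 ⇒ V=71.4673 exercise | (k=5,j=1): S=96.3713, (K−S)⁺=54.4287, hold=53.7953 ⇒ V=54.4287 exercise | (k=5,j=2): S=117.0693, (K−S)⁺=33.7307, hold=33.8722 ⇒ V=33.8722 continue | (k=5,j=3): S=142.2127, (K−S)⁺=8.5873, hold=15.4368 ⇒ V=15.4368 continue | (k=5,j=4): S=172.7562, (K−S)⁺=0.0000, hold=4.3302 ⇒ V=4.3302 continue | (k=5,j=5): S=209.8597, (K−S)⁺=0.0000, hold=0.5390 ⇒ V=0.5390 continue  boundary S*=96.3713
step 4: (k=4,j=0): S=87.4380, (K−S)⁺=63.3620, hold=62.7286 ⇒ V=63.3620 exercise | (k=4,j=1): S=106.2173, (K−S)⁺=44.5827, hold=44.0194 ⇒ V=44.5827 exercise | (k=4,j=2): S=129.0300, (K−S)⁺=21.7700, hold=24.5997 ⇒ V=24.5997 continue | (k=4,j=3): S=156.7422, (K−S)⁺=0.0000, hold=9.8713 ⇒ V=9.8713 continue | (k=4,j=4): S=190.4063, (K−S)⁺=0.0000, hold=2.4344 ⇒ V=2.4344 continue  boundary S*=106.2173
step 3: (k=3,j=0): S=96.3713, (K−S)⁺=54.4287, hold=53.7953 ⇒ V=54.4287 exercise | (k=3,j=1): S=117.0693, (K−S)⁺=33.7307, hold=34.4987 ⇒ V=34.4987 continue | (k=3,j=2): S=142.2127, (K−S)⁺=8.5873, hold=17.2020 ⇒ V=17.2020 continue | (k=3,j=3): S=172.7562, (K−S)⁺=0.0000, hold=6.1467 ⇒ V=6.1467 continue  boundary S*=96.3713
step 2: (k=2,j=0): S=106.2173, (K−S)⁺=44.5827, hold=44.3296 ⇒ V=44.5827 exercise | (k=2,j=1): S=129.0300, (K−S)⁺=21.7700, hold=25.7875 ⇒ V=25.7875 continue | (k=2,j=2): S=156.7422, (K−S)⁺=0.0000, hold=11.6546 ⇒ V=11.6546 continue  boundary S*=106.2173
step 1: (k=1,j=0): S=117.0693, (K−S)⁺=33.7307, hold=35.0870 ⇒ V=35.0870 continue | (k=1,j=1): S=142.2127, (K−S)⁺=8.5873, hold=18.6798 ⇒ V=18.6798 continue  boundary S*=-
step 0: (k=0,j=0): S=129.0300, (K−S)⁺=21.7700, hold=26.8138 ⇒ V=26.8138 continue  boundary S*=-

price = 26.8138
boundary = - - 106.2173 96.3713 106.2173 96.3713 106.2173 117.0693 129.0300
tree:
26.8138
35.0870 18.6798
44.5827 25.7875 11.6546
54.4287 34.4987 17.2020 6.1467
63.3620 44.5827 24.5997 9.8713 2.4344
71.4673 54.4287 33.8722 15.4368 4.3302 0.5390
78.8212 63.3620 44.5827 23.3347 7.5854 1.0769 0.0000
85.4934 71.4673 54.4287 33.7307 13.0256 2.1515 0.0000 0.0000
91.5471 78.8212 63.3620 44.5827 21.7700 4.2983 0.0000 0.0000 0.0000
97.0397 85.4934 71.4673 54.4287 33.7307 8.5873 0.0000 0.0000 0.0000 0.0000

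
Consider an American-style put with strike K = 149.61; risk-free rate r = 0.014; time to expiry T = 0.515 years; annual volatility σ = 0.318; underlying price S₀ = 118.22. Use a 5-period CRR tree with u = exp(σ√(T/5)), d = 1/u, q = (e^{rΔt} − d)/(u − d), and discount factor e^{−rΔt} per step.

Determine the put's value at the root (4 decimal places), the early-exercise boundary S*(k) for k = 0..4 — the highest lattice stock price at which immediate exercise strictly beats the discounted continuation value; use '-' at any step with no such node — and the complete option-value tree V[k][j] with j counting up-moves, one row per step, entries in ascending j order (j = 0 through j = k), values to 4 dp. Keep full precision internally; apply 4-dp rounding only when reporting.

price = 33.3728
boundary = - - 96.3928 106.7500 118.2200
tree:
33.3728
43.0529 23.0515
53.2172 32.2394 13.2292
62.5694 42.8600 20.9023 5.0083
71.0143 53.2172 31.3900 9.6743 0.0000
78.6399 62.5694 42.8600 18.6876 0.0000 0.0000

Δt=0.10300  u=1.10745  d=0.90298  q=0.48157  discount=0.99856
step 5 (expiry): payoffs max(K−S,0) = 78.6399 62.5694 42.8600 18.6876 0.0000 0.0000
step 4: (k=4,j=0): S=78.5957, (K−S)⁺=71.0143, hold=70.7988 ⇒ V=71.0143 exercise | (k=4,j=1): S=96.3928, (K−S)⁺=53.2172, hold=53.0016 ⇒ V=53.2172 exercise | (k=4,j=2): S=118.2200, (K−S)⁺=31.3900, hold=31.1744 ⇒ V=31.3900 exercise | (k=4,j=3): S=144.9897, (K−S)⁺=4.6203, hold=9.6743 ⇒ V=9.6743 continue | (k=4,j=4): S=177.8211, (K−S)⁺=0.0000, hold=0.0000 ⇒ V=0.0000 continue  boundary S*=118.2200
step 3: (k=3,j=0): S=87.0406, (K−S)⁺=62.5694, hold=62.3539 ⇒ V=62.5694 exercise | (k=3,j=1): S=106.7500, (K−S)⁺=42.8600, hold=42.6444 ⇒ V=42.8600 exercise | (k=3,j=2): S=130.9224, (K−S)⁺=18.6876, hold=20.9023 ⇒ V=20.9023 continue | (k=3,j=3): S=160.5685, (K−S)⁺=0.0000, hold=5.0083 ⇒ V=5.0083 continue  boundary S*=106.7500
step 2: (k=2,j=0): S=96.3928, (K−S)⁺=53.2172, hold=53.0016 ⇒ V=53.2172 exercise | (k=2,j=1): S=118.2200, (K−S)⁺=31.3900, hold=32.2394 ⇒ V=32.2394 continue | (k=2,j=2): S=144.9897, (K−S)⁺=4.6203, hold=13.2292 ⇒ V=13.2292 continue  boundary S*=96.3928
step 1: (k=1,j=0): S=106.7500, (K−S)⁺=42.8600, hold=43.0529 ⇒ V=43.0529 continue | (k=1,j=1): S=130.9224, (K−S)⁺=18.6876, hold=23.0515 ⇒ V=23.0515 continue  boundary S*=-
step 0: (k=0,j=0): S=118.2200, (K−S)⁺=31.3900, hold=33.3728 ⇒ V=33.3728 continue  boundary S*=-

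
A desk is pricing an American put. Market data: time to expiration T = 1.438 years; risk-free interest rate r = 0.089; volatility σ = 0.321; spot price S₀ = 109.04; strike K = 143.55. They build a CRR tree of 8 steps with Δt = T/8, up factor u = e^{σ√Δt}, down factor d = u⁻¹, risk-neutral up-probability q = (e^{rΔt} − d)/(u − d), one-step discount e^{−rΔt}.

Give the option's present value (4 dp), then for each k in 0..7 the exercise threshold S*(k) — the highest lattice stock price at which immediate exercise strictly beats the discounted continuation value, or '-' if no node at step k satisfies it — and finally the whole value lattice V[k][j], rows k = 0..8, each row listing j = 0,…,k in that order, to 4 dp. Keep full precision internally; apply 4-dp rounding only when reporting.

price = 34.6244
boundary = - 95.1658 109.0400 95.1658 109.0400 95.1658 109.0400 124.9369
tree:
34.6244
48.3842 23.2432
60.4931 34.5100 13.7671
71.0612 48.3842 22.2318 6.5341
80.2846 60.4931 34.5100 11.8099 1.9633
88.3345 71.0612 48.3842 20.6741 4.1557 0.0407
95.3601 80.2846 60.4931 34.5100 8.7954 0.0871 0.0000
101.4917 88.3345 71.0612 48.3842 18.6131 0.1863 0.0000 0.0000
106.8432 95.3601 80.2846 60.4931 34.5100 0.3986 0.0000 0.0000 0.0000

Δt=0.17975  u=1.14579  d=0.87276  q=0.52509  discount=0.98413
step 8 (expiry): payoffs max(K−S,0) = 106.8432 95.3601 80.2846 60.4931 34.5100 0.3986 0.0000 0.0000 0.0000
step 7: (k=7,j=0): S=42.0583, (K−S)⁺=101.4917, hold=99.2135 ⇒ V=101.4917 exercise | (k=7,j=1): S=55.2155, (K−S)⁺=88.3345, hold=86.0563 ⇒ V=88.3345 exercise | (k=7,j=2): S=72.4888, (K−S)⁺=71.0612, hold=68.7830 ⇒ V=71.0612 exercise | (k=7,j=3): S=95.1658, (K−S)⁺=48.3842, hold=46.1060 ⇒ V=48.3842 exercise | (k=7,j=4): S=124.9369, (K−S)⁺=18.6131, hold=16.3349 ⇒ V=18.6131 exercise | (k=7,j=5): S=164.0215, (K−S)⁺=0.0000, hold=0.1863 ⇒ V=0.1863 continue | (k=7,j=6): S=215.3330, (K−S)⁺=0.0000, hold=0.0000 ⇒ V=0.0000 continue | (k=7,j=7): S=282.6965, (K−S)⁺=0.0000, hold=0.0000 ⇒ V=0.0000 continue  boundary S*=124.9369
step 6: (k=6,j=0): S=48.1899, (K−S)⁺=95.3601, hold=93.0819 ⇒ V=95.3601 exercise | (k=6,j=1): S=63.2654, (K−S)⁺=80.2846, hold=78.0064 ⇒ V=80.2846 exercise | (k=6,j=2): S=83.0569, (K−S)⁺=60.4931, hold=58.2148 ⇒ V=60.4931 exercise | (k=6,j=3): S=109.0400, (K−S)⁺=34.5100, hold=32.2318 ⇒ V=34.5100 exercise | (k=6,j=4): S=143.1514, (K−S)⁺=0.3986, hold=8.7954 ⇒ V=8.7954 continue | (k=6,j=5): S=187.9341, (K−S)⁺=0.0000, hold=0.0871 ⇒ V=0.0871 continue | (k=6,j=6): S=246.7263, (K−S)⁺=0.0000, hold=0.0000 ⇒ V=0.0000 continue  boundary S*=109.0400
step 5: (k=5,j=0): S=55.2155, (K−S)⁺=88.3345, hold=86.0563 ⇒ V=88.3345 exercise | (k=5,j=1): S=72.4888, (K−S)⁺=71.0612, hold=68.7830 ⇒ V=71.0612 exercise | (k=5,j=2): S=95.1658, (K−S)⁺=48.3842, hold=46.1060 ⇒ V=48.3842 exercise | (k=5,j=3): S=124.9369, (K−S)⁺=18.6131, hold=20.6741 ⇒ V=20.6741 continue | (k=5,j=4): S=164.0215, (K−S)⁺=0.0000, hold=4.1557 ⇒ V=4.1557 continue | (k=5,j=5): S=215.3330, (K−S)⁺=0.0000, hold=0.0407 ⇒ V=0.0407 continue  boundary S*=95.1658
step 4: (k=4,j=0): S=63.2654, (K−S)⁺=80.2846, hold=78.0064 ⇒ V=80.2846 exercise | (k=4,j=1): S=83.0569, (K−S)⁺=60.4931, hold=58.2148 ⇒ V=60.4931 exercise | (k=4,j=2): S=109.0400, (K−S)⁺=34.5100, hold=33.2968 ⇒ V=34.5100 exercise | (k=4,j=3): S=143.1514, (K−S)⁺=0.3986, hold=11.8099 ⇒ V=11.8099 continue | (k=4,j=4): S=187.9341, (K−S)⁺=0.0000, hold=1.9633 ⇒ V=1.9633 continue  boundary S*=109.0400
step 3: (k=3,j=0): S=72.4888, (K−S)⁺=71.0612, hold=68.7830 ⇒ V=71.0612 exercise | (k=3,j=1): S=95.1658, (K−S)⁺=48.3842, hold=46.1060 ⇒ V=48.3842 exercise | (k=3,j=2): S=124.9369, (K−S)⁺=18.6131, hold=22.2318 ⇒ V=22.2318 continue | (k=3,j=3): S=164.0215, (K−S)⁺=0.0000, hold=6.5341 ⇒ V=6.5341 continue  boundary S*=95.1658
step 2: (k=2,j=0): S=83.0569, (K−S)⁺=60.4931, hold=58.2148 ⇒ V=60.4931 exercise | (k=2,j=1): S=109.0400, (K−S)⁺=34.5100, hold=34.1018 ⇒ V=34.5100 exercise | (k=2,j=2): S=143.1514, (K−S)⁺=0.3986, hold=13.7671 ⇒ V=13.7671 continue  boundary S*=109.0400
step 1: (k=1,j=0): S=95.1658, (K−S)⁺=48.3842, hold=46.1060 ⇒ V=48.3842 exercise | (k=1,j=1): S=124.9369, (K−S)⁺=18.6131, hold=23.2432 ⇒ V=23.2432 continue  boundary S*=95.1658
step 0: (k=0,j=0): S=109.0400, (K−S)⁺=34.5100, hold=34.6244 ⇒ V=34.6244 continue  boundary S*=-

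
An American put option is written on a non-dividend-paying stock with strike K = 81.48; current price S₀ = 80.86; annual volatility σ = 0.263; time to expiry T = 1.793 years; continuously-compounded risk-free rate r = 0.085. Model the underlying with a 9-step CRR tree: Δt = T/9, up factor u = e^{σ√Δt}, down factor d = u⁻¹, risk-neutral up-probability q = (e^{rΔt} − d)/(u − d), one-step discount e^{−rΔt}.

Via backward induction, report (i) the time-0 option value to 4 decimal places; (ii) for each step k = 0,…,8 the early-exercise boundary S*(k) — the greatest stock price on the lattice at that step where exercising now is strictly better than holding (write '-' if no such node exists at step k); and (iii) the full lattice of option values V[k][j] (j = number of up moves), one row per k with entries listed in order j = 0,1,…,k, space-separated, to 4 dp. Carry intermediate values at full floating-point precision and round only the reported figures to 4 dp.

price = 7.5330
boundary = - - 63.9398 56.8579 63.9398 56.8579 63.9398 56.8579 63.9398
tree:
7.5330
11.6598 4.3003
17.5402 7.0825 2.0963
24.6221 11.3333 3.7315 0.7874
30.9197 17.5402 6.4712 1.5454 0.1749
36.5198 24.6221 10.8680 2.9781 0.3894 0.0000
41.4996 30.9197 17.5402 5.6002 0.8672 0.0000 0.0000
45.9278 36.5198 24.6221 10.1737 1.9311 0.0000 0.0000 0.0000
49.8656 41.4996 30.9197 17.5402 4.3003 0.0000 0.0000 0.0000 0.0000
53.3672 45.9278 36.5198 24.6221 9.5761 0.0000 0.0000 0.0000 0.0000 0.0000

Δt=0.19922, u=1.12456, d=0.88924, q=0.54326, disc=e^(-rΔt)=0.98321
k=9 terminal: V=max(K-S,0) → 53.3672 45.9278 36.5198 24.6221 9.5761 0.0000 0.0000 0.0000 0.0000 0.0000
k=8: j=0 S=31.6144 intr=49.8656 cont=48.4974 V=49.8656[EX]; j=1 S=39.9804 intr=41.4996 cont=40.1314 V=41.4996[EX]; j=2 S=50.5603 intr=30.9197 cont=29.5516 V=30.9197[EX]; j=3 S=63.9398 intr=17.5402 cont=16.1720 V=17.5402[EX]; j=4 S=80.8600 intr=0.6200 cont=4.3003 V=4.3003[hold]; j=5 S=102.2577 intr=0.0000 cont=0.0000 V=0.0000[hold]; j=6 S=129.3177 intr=0.0000 cont=0.0000 V=0.0000[hold]; j=7 S=163.5386 intr=0.0000 cont=0.0000 V=0.0000[hold]; j=8 S=206.8151 intr=0.0000 cont=0.0000 V=0.0000[hold]  S*(8)=63.9398
k=7: j=0 S=35.5522 intr=45.9278 cont=44.5597 V=45.9278[EX]; j=1 S=44.9602 intr=36.5198 cont=35.1516 V=36.5198[EX]; j=2 S=56.8579 intr=24.6221 cont=23.2540 V=24.6221[EX]; j=3 S=71.9039 intr=9.5761 cont=10.1737 V=10.1737[hold]; j=4 S=90.9316 intr=0.0000 cont=1.9311 V=1.9311[hold]; j=5 S=114.9945 intr=0.0000 cont=0.0000 V=0.0000[hold]; j=6 S=145.4250 intr=0.0000 cont=0.0000 V=0.0000[hold]; j=7 S=183.9083 intr=0.0000 cont=0.0000 V=0.0000[hold]  S*(7)=56.8579
k=6: j=0 S=39.9804 intr=41.4996 cont=40.1314 V=41.4996[EX]; j=1 S=50.5603 intr=30.9197 cont=29.5516 V=30.9197[EX]; j=2 S=63.9398 intr=17.5402 cont=16.4912 V=17.5402[EX]; j=3 S=80.8600 intr=0.6200 cont=5.6002 V=5.6002[hold]; j=4 S=102.2577 intr=0.0000 cont=0.8672 V=0.8672[hold]; j=5 S=129.3177 intr=0.0000 cont=0.0000 V=0.0000[hold]; j=6 S=163.5386 intr=0.0000 cont=0.0000 V=0.0000[hold]  S*(6)=63.9398
k=5: j=0 S=44.9602 intr=36.5198 cont=35.1516 V=36.5198[EX]; j=1 S=56.8579 intr=24.6221 cont=23.2540 V=24.6221[EX]; j=2 S=71.9039 intr=9.5761 cont=10.8680 V=10.8680[hold]; j=3 S=90.9316 intr=0.0000 cont=2.9781 V=2.9781[hold]; j=4 S=114.9945 intr=0.0000 cont=0.3894 V=0.3894[hold]; j=5 S=145.4250 intr=0.0000 cont=0.0000 V=0.0000[hold]  S*(5)=56.8579
k=4: j=0 S=50.5603 intr=30.9197 cont=29.5516 V=30.9197[EX]; j=1 S=63.9398 intr=17.5402 cont=16.8621 V=17.5402[EX]; j=2 S=80.8600 intr=0.6200 cont=6.4712 V=6.4712[hold]; j=3 S=102.2577 intr=0.0000 cont=1.5454 V=1.5454[hold]; j=4 S=129.3177 intr=0.0000 cont=0.1749 V=0.1749[hold]  S*(4)=63.9398
k=3: j=0 S=56.8579 intr=24.6221 cont=23.2540 V=24.6221[EX]; j=1 S=71.9039 intr=9.5761 cont=11.3333 V=11.3333[hold]; j=2 S=90.9316 intr=0.0000 cont=3.7315 V=3.7315[hold]; j=3 S=114.9945 intr=0.0000 cont=0.7874 V=0.7874[hold]  S*(3)=56.8579
k=2: j=0 S=63.9398 intr=17.5402 cont=17.1106 V=17.5402[EX]; j=1 S=80.8600 intr=0.6200 cont=7.0825 V=7.0825[hold]; j=2 S=102.2577 intr=0.0000 cont=2.0963 V=2.0963[hold]  S*(2)=63.9398
k=1: j=0 S=71.9039 intr=9.5761 cont=11.6598 V=11.6598[hold]; j=1 S=90.9316 intr=0.0000 cont=4.3003 V=4.3003[hold]  S*(1)=-
k=0: j=0 S=80.8600 intr=0.6200 cont=7.5330 V=7.5330[hold]  S*(0)=-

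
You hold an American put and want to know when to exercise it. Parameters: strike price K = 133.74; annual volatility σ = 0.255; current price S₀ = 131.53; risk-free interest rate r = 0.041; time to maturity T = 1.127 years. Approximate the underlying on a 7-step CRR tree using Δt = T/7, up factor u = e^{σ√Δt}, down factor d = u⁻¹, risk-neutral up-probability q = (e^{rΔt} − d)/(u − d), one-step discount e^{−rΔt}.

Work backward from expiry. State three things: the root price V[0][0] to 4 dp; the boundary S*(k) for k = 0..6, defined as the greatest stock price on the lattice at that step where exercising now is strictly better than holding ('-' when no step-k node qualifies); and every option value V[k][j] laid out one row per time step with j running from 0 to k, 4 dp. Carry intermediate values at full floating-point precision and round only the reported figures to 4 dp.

price = 13.1608
boundary = - - - 96.7645 107.1895 96.7645 107.1895
tree:
13.1608
19.2476 7.4080
27.2022 11.7565 3.2722
36.9755 18.0448 5.7894 0.8649
46.3866 26.5505 10.0016 1.7651 0.0000
54.8824 36.9755 16.7106 3.6021 0.0000 0.0000
62.5519 46.3866 26.5505 7.3512 0.0000 0.0000 0.0000
69.4755 54.8824 36.9755 15.0023 0.0000 0.0000 0.0000 0.0000

Δt=0.16100, u=1.10774, d=0.90274, q=0.50675, disc=e^(-rΔt)=0.99342
k=7 terminal: V=max(K-S,0) → 69.4755 54.8824 36.9755 15.0023 0.0000 0.0000 0.0000 0.0000
k=6: j=0 S=71.1881 intr=62.5519 cont=61.6720 V=62.5519[EX]; j=1 S=87.3534 intr=46.3866 cont=45.5067 V=46.3866[EX]; j=2 S=107.1895 intr=26.5505 cont=25.6706 V=26.5505[EX]; j=3 S=131.5300 intr=2.2100 cont=7.3512 V=7.3512[hold]; j=4 S=161.3977 intr=0.0000 cont=0.0000 V=0.0000[hold]; j=5 S=198.0477 intr=0.0000 cont=0.0000 V=0.0000[hold]; j=6 S=243.0202 intr=0.0000 cont=0.0000 V=0.0000[hold]  S*(6)=107.1895
k=5: j=0 S=78.8576 intr=54.8824 cont=54.0025 V=54.8824[EX]; j=1 S=96.7645 intr=36.9755 cont=36.0956 V=36.9755[EX]; j=2 S=118.7377 intr=15.0023 cont=16.7106 V=16.7106[hold]; j=3 S=145.7005 intr=0.0000 cont=3.6021 V=3.6021[hold]; j=4 S=178.7860 intr=0.0000 cont=0.0000 V=0.0000[hold]; j=5 S=219.3846 intr=0.0000 cont=0.0000 V=0.0000[hold]  S*(5)=96.7645
k=4: j=0 S=87.3534 intr=46.3866 cont=45.5067 V=46.3866[EX]; j=1 S=107.1895 intr=26.5505 cont=26.5305 V=26.5505[EX]; j=2 S=131.5300 intr=2.2100 cont=10.0016 V=10.0016[hold]; j=3 S=161.3977 intr=0.0000 cont=1.7651 V=1.7651[hold]; j=4 S=198.0477 intr=0.0000 cont=0.0000 V=0.0000[hold]  S*(4)=107.1895
k=3: j=0 S=96.7645 intr=36.9755 cont=36.0956 V=36.9755[EX]; j=1 S=118.7377 intr=15.0023 cont=18.0448 V=18.0448[hold]; j=2 S=145.7005 intr=0.0000 cont=5.7894 V=5.7894[hold]; j=3 S=178.7860 intr=0.0000 cont=0.8649 V=0.8649[hold]  S*(3)=96.7645
k=2: j=0 S=107.1895 intr=26.5505 cont=27.2022 V=27.2022[hold]; j=1 S=131.5300 intr=2.2100 cont=11.7565 V=11.7565[hold]; j=2 S=161.3977 intr=0.0000 cont=3.2722 V=3.2722[hold]  S*(2)=-
k=1: j=0 S=118.7377 intr=15.0023 cont=19.2476 V=19.2476[hold]; j=1 S=145.7005 intr=0.0000 cont=7.4080 V=7.4080[hold]  S*(1)=-
k=0: j=0 S=131.5300 intr=2.2100 cont=13.1608 V=13.1608[hold]  S*(0)=-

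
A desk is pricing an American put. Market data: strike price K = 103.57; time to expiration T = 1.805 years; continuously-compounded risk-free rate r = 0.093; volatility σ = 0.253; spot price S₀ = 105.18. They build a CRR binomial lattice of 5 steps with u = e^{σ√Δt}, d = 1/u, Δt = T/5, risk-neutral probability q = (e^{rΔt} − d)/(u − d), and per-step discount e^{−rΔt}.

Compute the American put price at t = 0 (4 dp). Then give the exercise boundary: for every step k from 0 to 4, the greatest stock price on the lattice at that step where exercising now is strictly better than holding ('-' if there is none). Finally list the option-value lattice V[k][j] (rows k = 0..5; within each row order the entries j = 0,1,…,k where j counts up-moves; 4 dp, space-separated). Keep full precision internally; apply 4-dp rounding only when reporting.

params: Δt=0.36100 u=1.16417 d=0.85898 q=0.57394 e^(-rΔt)=0.96698
t_5 payoffs: 54.3835 36.9076 13.2226 0.0000 0.0000 0.0000
t_4: node(4,0) S=57.2616 payoff=46.3084 vs cont=42.8890 → 46.3084 [stop]  node(4,1) S=77.6065 payoff=25.9635 vs cont=22.5440 → 25.9635 [stop]  node(4,2) S=105.1800 payoff=0.0000 vs cont=5.4476 → 5.4476 [wait]  node(4,3) S=142.5502 payoff=0.0000 vs cont=0.0000 → 0.0000 [wait]  node(4,4) S=193.1981 payoff=0.0000 vs cont=0.0000 → 0.0000 [wait]  ⇒ S*(4)=77.6065
t_3: node(3,0) S=66.6624 payoff=36.9076 vs cont=33.4882 → 36.9076 [stop]  node(3,1) S=90.3474 payoff=13.2226 vs cont=13.7201 → 13.7201 [wait]  node(3,2) S=122.4477 payoff=0.0000 vs cont=2.2443 → 2.2443 [wait]  node(3,3) S=165.9531 payoff=0.0000 vs cont=0.0000 → 0.0000 [wait]  ⇒ S*(3)=66.6624
t_2: node(2,0) S=77.6065 payoff=25.9635 vs cont=22.8201 → 25.9635 [stop]  node(2,1) S=105.1800 payoff=0.0000 vs cont=6.8981 → 6.8981 [wait]  node(2,2) S=142.5502 payoff=0.0000 vs cont=0.9246 → 0.9246 [wait]  ⇒ S*(2)=77.6065
t_1: node(1,0) S=90.3474 payoff=13.2226 vs cont=14.5251 → 14.5251 [wait]  node(1,1) S=122.4477 payoff=0.0000 vs cont=3.3551 → 3.3551 [wait]  ⇒ S*(1)=-
t_0: node(0,0) S=105.1800 payoff=0.0000 vs cont=7.8463 → 7.8463 [wait]  ⇒ S*(0)=-

price = 7.8463
boundary = - - 77.6065 66.6624 77.6065
tree:
7.8463
14.5251 3.3551
25.9635 6.8981 0.9246
36.9076 13.7201 2.2443 0.0000
46.3084 25.9635 5.4476 0.0000 0.0000
54.3835 36.9076 13.2226 0.0000 0.0000 0.0000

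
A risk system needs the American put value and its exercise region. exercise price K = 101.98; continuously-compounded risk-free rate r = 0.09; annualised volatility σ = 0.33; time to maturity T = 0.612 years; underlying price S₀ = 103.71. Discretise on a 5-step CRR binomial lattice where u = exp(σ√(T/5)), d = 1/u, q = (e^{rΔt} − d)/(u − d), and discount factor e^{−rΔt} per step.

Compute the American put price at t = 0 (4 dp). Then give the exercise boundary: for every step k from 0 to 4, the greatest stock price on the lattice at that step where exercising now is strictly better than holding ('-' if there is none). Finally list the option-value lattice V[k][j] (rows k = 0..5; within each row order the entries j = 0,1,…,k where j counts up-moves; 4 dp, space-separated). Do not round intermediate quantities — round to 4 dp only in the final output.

Δt=0.12240, u=1.12238, d=0.89096, q=0.51903, disc=e^(-rΔt)=0.98904
k=5 terminal: V=max(K-S,0) → 43.7539 28.6302 9.5783 0.0000 0.0000 0.0000
k=4: j=0 S=65.3519 intr=36.6281 cont=35.5108 V=36.6281[EX]; j=1 S=82.3265 intr=19.6535 cont=18.5363 V=19.6535[EX]; j=2 S=103.7100 intr=0.0000 cont=4.5564 V=4.5564[hold]; j=3 S=130.6477 intr=0.0000 cont=0.0000 V=0.0000[hold]; j=4 S=164.5822 intr=0.0000 cont=0.0000 V=0.0000[hold]  S*(4)=82.3265
k=3: j=0 S=73.3498 intr=28.6302 cont=27.5129 V=28.6302[EX]; j=1 S=92.4017 intr=9.5783 cont=11.6881 V=11.6881[hold]; j=2 S=116.4022 intr=0.0000 cont=2.1674 V=2.1674[hold]; j=3 S=146.6366 intr=0.0000 cont=0.0000 V=0.0000[hold]  S*(3)=73.3498
k=2: j=0 S=82.3265 intr=19.6535 cont=19.6194 V=19.6535[EX]; j=1 S=103.7100 intr=0.0000 cont=6.6726 V=6.6726[hold]; j=2 S=130.6477 intr=0.0000 cont=1.0310 V=1.0310[hold]  S*(2)=82.3265
k=1: j=0 S=92.4017 intr=9.5783 cont=12.7745 V=12.7745[hold]; j=1 S=116.4022 intr=0.0000 cont=3.7034 V=3.7034[hold]  S*(1)=-
k=0: j=0 S=103.7100 intr=0.0000 cont=7.9779 V=7.9779[hold]  S*(0)=-

price = 7.9779
boundary = - - 82.3265 73.3498 82.3265
tree:
7.9779
12.7745 3.7034
19.6535 6.6726 1.0310
28.6302 11.6881 2.1674 0.0000
36.6281 19.6535 4.5564 0.0000 0.0000
43.7539 28.6302 9.5783 0.0000 0.0000 0.0000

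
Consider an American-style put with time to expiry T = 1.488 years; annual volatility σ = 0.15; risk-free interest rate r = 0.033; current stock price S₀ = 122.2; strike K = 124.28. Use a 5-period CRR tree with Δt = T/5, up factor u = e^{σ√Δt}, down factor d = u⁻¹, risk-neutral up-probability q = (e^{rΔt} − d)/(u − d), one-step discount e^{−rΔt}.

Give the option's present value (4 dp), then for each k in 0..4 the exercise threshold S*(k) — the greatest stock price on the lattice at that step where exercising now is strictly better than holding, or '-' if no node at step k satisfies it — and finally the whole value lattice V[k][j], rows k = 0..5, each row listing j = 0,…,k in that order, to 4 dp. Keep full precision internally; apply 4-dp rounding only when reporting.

params: Δt=0.29760 u=1.08527 d=0.92143 q=0.53979 e^(-rΔt)=0.99023
t_5 payoffs: 43.1126 28.6801 11.6813 0.0000 0.0000 0.0000
t_4: node(4,0) S=88.0886 payoff=36.1914 vs cont=34.9769 → 36.1914 [stop]  node(4,1) S=103.7517 payoff=20.5283 vs cont=19.3137 → 20.5283 [stop]  node(4,2) S=122.2000 payoff=2.0800 vs cont=5.3233 → 5.3233 [wait]  node(4,3) S=143.9286 payoff=0.0000 vs cont=0.0000 → 0.0000 [wait]  node(4,4) S=169.5208 payoff=0.0000 vs cont=0.0000 → 0.0000 [wait]  ⇒ S*(4)=103.7517
t_3: node(3,0) S=95.5999 payoff=28.6801 vs cont=27.4655 → 28.6801 [stop]  node(3,1) S=112.5987 payoff=11.6813 vs cont=12.2004 → 12.2004 [wait]  node(3,2) S=132.6200 payoff=0.0000 vs cont=2.4259 → 2.4259 [wait]  node(3,3) S=156.2014 payoff=0.0000 vs cont=0.0000 → 0.0000 [wait]  ⇒ S*(3)=95.5999
t_2: node(2,0) S=103.7517 payoff=20.5283 vs cont=19.5912 → 20.5283 [stop]  node(2,1) S=122.2000 payoff=2.0800 vs cont=6.8565 → 6.8565 [wait]  node(2,2) S=143.9286 payoff=0.0000 vs cont=1.1055 → 1.1055 [wait]  ⇒ S*(2)=103.7517
t_1: node(1,0) S=112.5987 payoff=11.6813 vs cont=13.0199 → 13.0199 [wait]  node(1,1) S=132.6200 payoff=0.0000 vs cont=3.7155 → 3.7155 [wait]  ⇒ S*(1)=-
t_0: node(0,0) S=122.2000 payoff=2.0800 vs cont=7.9193 → 7.9193 [wait]  ⇒ S*(0)=-

price = 7.9193
boundary = - - 103.7517 95.5999 103.7517
tree:
7.9193
13.0199 3.7155
20.5283 6.8565 1.1055
28.6801 12.2004 2.4259 0.0000
36.1914 20.5283 5.3233 0.0000 0.0000
43.1126 28.6801 11.6813 0.0000 0.0000 0.0000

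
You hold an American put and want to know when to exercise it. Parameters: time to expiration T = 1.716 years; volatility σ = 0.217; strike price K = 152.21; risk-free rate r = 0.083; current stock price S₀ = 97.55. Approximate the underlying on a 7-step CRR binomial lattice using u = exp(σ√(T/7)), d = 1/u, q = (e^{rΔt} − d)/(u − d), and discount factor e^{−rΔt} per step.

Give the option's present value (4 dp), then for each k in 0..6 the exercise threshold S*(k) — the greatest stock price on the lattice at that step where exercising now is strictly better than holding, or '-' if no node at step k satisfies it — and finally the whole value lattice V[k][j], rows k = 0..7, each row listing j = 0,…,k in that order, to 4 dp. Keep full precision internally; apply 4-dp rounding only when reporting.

price = 54.6600
boundary = 97.5500 108.6146 120.9342 108.6146 120.9342 134.6512 120.9342
tree:
54.6600
64.5975 43.5954
73.5226 54.6600 31.2758
81.5385 64.5975 43.5954 18.3285
88.7378 73.5226 54.6600 31.2758 9.1695
95.2037 81.5385 64.5975 43.5954 17.5588 3.1369
101.0110 88.7378 73.5226 54.6600 31.2758 7.4216 0.0000
106.2267 95.2037 81.5385 64.5975 43.5954 17.5588 0.0000 0.0000

Δt=0.24514, u=1.11342, d=0.89813, q=0.56864, disc=e^(-rΔt)=0.97986
k=7 terminal: V=max(K-S,0) → 106.2267 95.2037 81.5385 64.5975 43.5954 17.5588 0.0000 0.0000
k=6: j=0 S=51.1990 intr=101.0110 cont=97.9453 V=101.0110[EX]; j=1 S=63.4722 intr=88.7378 cont=85.6721 V=88.7378[EX]; j=2 S=78.6874 intr=73.5226 cont=70.4569 V=73.5226[EX]; j=3 S=97.5500 intr=54.6600 cont=51.5943 V=54.6600[EX]; j=4 S=120.9342 intr=31.2758 cont=28.2101 V=31.2758[EX]; j=5 S=149.9240 intr=2.2860 cont=7.4216 V=7.4216[hold]; j=6 S=185.8630 intr=0.0000 cont=0.0000 V=0.0000[hold]  S*(6)=120.9342
k=5: j=0 S=57.0063 intr=95.2037 cont=92.1380 V=95.2037[EX]; j=1 S=70.6715 intr=81.5385 cont=78.4728 V=81.5385[EX]; j=2 S=87.6125 intr=64.5975 cont=61.5318 V=64.5975[EX]; j=3 S=108.6146 intr=43.5954 cont=40.5297 V=43.5954[EX]; j=4 S=134.6512 intr=17.5588 cont=17.3546 V=17.5588[EX]; j=5 S=166.9291 intr=0.0000 cont=3.1369 V=3.1369[hold]  S*(5)=134.6512
k=4: j=0 S=63.4722 intr=88.7378 cont=85.6721 V=88.7378[EX]; j=1 S=78.6874 intr=73.5226 cont=70.4569 V=73.5226[EX]; j=2 S=97.5500 intr=54.6600 cont=51.5943 V=54.6600[EX]; j=3 S=120.9342 intr=31.2758 cont=28.2101 V=31.2758[EX]; j=4 S=149.9240 intr=2.2860 cont=9.1695 V=9.1695[hold]  S*(4)=120.9342
k=3: j=0 S=70.6715 intr=81.5385 cont=78.4728 V=81.5385[EX]; j=1 S=87.6125 intr=64.5975 cont=61.5318 V=64.5975[EX]; j=2 S=108.6146 intr=43.5954 cont=40.5297 V=43.5954[EX]; j=3 S=134.6512 intr=17.5588 cont=18.3285 V=18.3285[hold]  S*(3)=108.6146
k=2: j=0 S=78.6874 intr=73.5226 cont=70.4569 V=73.5226[EX]; j=1 S=97.5500 intr=54.6600 cont=51.5943 V=54.6600[EX]; j=2 S=120.9342 intr=31.2758 cont=28.6389 V=31.2758[EX]  S*(2)=120.9342
k=1: j=0 S=87.6125 intr=64.5975 cont=61.5318 V=64.5975[EX]; j=1 S=108.6146 intr=43.5954 cont=40.5297 V=43.5954[EX]  S*(1)=108.6146
k=0: j=0 S=97.5500 intr=54.6600 cont=51.5943 V=54.6600[EX]  S*(0)=97.5500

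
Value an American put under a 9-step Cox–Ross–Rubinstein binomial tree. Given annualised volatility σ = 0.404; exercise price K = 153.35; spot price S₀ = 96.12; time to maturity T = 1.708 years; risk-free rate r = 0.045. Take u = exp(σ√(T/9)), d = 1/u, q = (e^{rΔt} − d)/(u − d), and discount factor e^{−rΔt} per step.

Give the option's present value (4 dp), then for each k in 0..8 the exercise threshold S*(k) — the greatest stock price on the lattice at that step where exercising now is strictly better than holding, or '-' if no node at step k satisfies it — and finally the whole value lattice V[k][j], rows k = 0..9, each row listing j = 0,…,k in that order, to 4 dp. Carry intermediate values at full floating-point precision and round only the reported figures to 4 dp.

Δt=0.18978, u=1.19243, d=0.83862, q=0.48035, disc=e^(-rΔt)=0.99150
k=9 terminal: V=max(K-S,0) → 133.6301 125.3103 113.4804 96.6594 72.7418 38.7333 0.0000 0.0000 0.0000 0.0000
k=8: j=0 S=23.5147 intr=129.8353 cont=128.5313 V=129.8353[EX]; j=1 S=33.4355 intr=119.9145 cont=118.6105 V=119.9145[EX]; j=2 S=47.5419 intr=105.8081 cont=104.5041 V=105.8081[EX]; j=3 S=67.5998 intr=85.7502 cont=84.4462 V=85.7502[EX]; j=4 S=96.1200 intr=57.2300 cont=55.9260 V=57.2300[EX]; j=5 S=136.6729 intr=16.6771 cont=19.9564 V=19.9564[hold]; j=6 S=194.3350 intr=0.0000 cont=0.0000 V=0.0000[hold]; j=7 S=276.3246 intr=0.0000 cont=0.0000 V=0.0000[hold]; j=8 S=392.9056 intr=0.0000 cont=0.0000 V=0.0000[hold]  S*(8)=96.1200
k=7: j=0 S=28.0397 intr=125.3103 cont=124.0063 V=125.3103[EX]; j=1 S=39.8696 intr=113.4804 cont=112.1763 V=113.4804[EX]; j=2 S=56.6906 intr=96.6594 cont=95.3554 V=96.6594[EX]; j=3 S=80.6082 intr=72.7418 cont=71.4377 V=72.7418[EX]; j=4 S=114.6167 intr=38.7333 cont=38.9911 V=38.9911[hold]; j=5 S=162.9734 intr=0.0000 cont=10.2821 V=10.2821[hold]; j=6 S=231.7316 intr=0.0000 cont=0.0000 V=0.0000[hold]; j=7 S=329.4989 intr=0.0000 cont=0.0000 V=0.0000[hold]  S*(7)=80.6082
k=6: j=0 S=33.4355 intr=119.9145 cont=118.6105 V=119.9145[EX]; j=1 S=47.5419 intr=105.8081 cont=104.5041 V=105.8081[EX]; j=2 S=67.5998 intr=85.7502 cont=84.4462 V=85.7502[EX]; j=3 S=96.1200 intr=57.2300 cont=56.0487 V=57.2300[EX]; j=4 S=136.6729 intr=16.6771 cont=24.9863 V=24.9863[hold]; j=5 S=194.3350 intr=0.0000 cont=5.2976 V=5.2976[hold]; j=6 S=276.3246 intr=0.0000 cont=0.0000 V=0.0000[hold]  S*(6)=96.1200
k=5: j=0 S=39.8696 intr=113.4804 cont=112.1763 V=113.4804[EX]; j=1 S=56.6906 intr=96.6594 cont=95.3554 V=96.6594[EX]; j=2 S=80.6082 intr=72.7418 cont=71.4377 V=72.7418[EX]; j=3 S=114.6167 intr=38.7333 cont=41.3866 V=41.3866[hold]; j=4 S=162.9734 intr=0.0000 cont=15.3967 V=15.3967[hold]; j=5 S=231.7316 intr=0.0000 cont=2.7295 V=2.7295[hold]  S*(5)=80.6082
k=4: j=0 S=47.5419 intr=105.8081 cont=104.5041 V=105.8081[EX]; j=1 S=67.5998 intr=85.7502 cont=84.4462 V=85.7502[EX]; j=2 S=96.1200 intr=57.2300 cont=57.1897 V=57.2300[EX]; j=3 S=136.6729 intr=16.6771 cont=28.6565 V=28.6565[hold]; j=4 S=194.3350 intr=0.0000 cont=9.2327 V=9.2327[hold]  S*(4)=96.1200
k=3: j=0 S=56.6906 intr=96.6594 cont=95.3554 V=96.6594[EX]; j=1 S=80.6082 intr=72.7418 cont=71.4377 V=72.7418[EX]; j=2 S=114.6167 intr=38.7333 cont=43.1346 V=43.1346[hold]; j=3 S=162.9734 intr=0.0000 cont=19.1618 V=19.1618[hold]  S*(3)=80.6082
k=2: j=0 S=67.5998 intr=85.7502 cont=84.4462 V=85.7502[EX]; j=1 S=96.1200 intr=57.2300 cont=58.0222 V=58.0222[hold]; j=2 S=136.6729 intr=16.6771 cont=31.3503 V=31.3503[hold]  S*(2)=67.5998
k=1: j=0 S=80.6082 intr=72.7418 cont=71.8150 V=72.7418[EX]; j=1 S=114.6167 intr=38.7333 cont=44.8258 V=44.8258[hold]  S*(1)=80.6082
k=0: j=0 S=96.1200 intr=57.2300 cont=58.8277 V=58.8277[hold]  S*(0)=-

price = 58.8277
boundary = - 80.6082 67.5998 80.6082 96.1200 80.6082 96.1200 80.6082 96.1200
tree:
58.8277
72.7418 44.8258
85.7502 58.0222 31.3503
96.6594 72.7418 43.1346 19.1618
105.8081 85.7502 57.2300 28.6565 9.2327
113.4804 96.6594 72.7418 41.3866 15.3967 2.7295
119.9145 105.8081 85.7502 57.2300 24.9863 5.2976 0.0000
125.3103 113.4804 96.6594 72.7418 38.9911 10.2821 0.0000 0.0000
129.8353 119.9145 105.8081 85.7502 57.2300 19.9564 0.0000 0.0000 0.0000
133.6301 125.3103 113.4804 96.6594 72.7418 38.7333 0.0000 0.0000 0.0000 0.0000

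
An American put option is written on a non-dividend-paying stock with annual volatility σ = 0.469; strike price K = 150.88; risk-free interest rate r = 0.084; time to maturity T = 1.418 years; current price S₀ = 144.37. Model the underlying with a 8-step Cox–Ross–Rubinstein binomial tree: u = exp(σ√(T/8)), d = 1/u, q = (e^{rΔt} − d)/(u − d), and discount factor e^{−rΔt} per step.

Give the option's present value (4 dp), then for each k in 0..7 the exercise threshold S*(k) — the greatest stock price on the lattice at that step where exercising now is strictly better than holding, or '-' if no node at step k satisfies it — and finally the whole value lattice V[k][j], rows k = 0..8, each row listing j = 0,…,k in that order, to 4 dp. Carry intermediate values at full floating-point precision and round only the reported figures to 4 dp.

Δt=0.17725, u=1.21830, d=0.82082, q=0.48854, disc=e^(-rΔt)=0.98522
k=8 terminal: V=max(K-S,0) → 121.1324 106.7272 85.3464 53.6119 6.5100 0.0000 0.0000 0.0000 0.0000
k=7: j=0 S=36.2414 intr=114.6386 cont=112.4088 V=114.6386[EX]; j=1 S=53.7912 intr=97.0888 cont=94.8590 V=97.0888[EX]; j=2 S=79.8394 intr=71.0406 cont=68.8108 V=71.0406[EX]; j=3 S=118.5015 intr=32.3785 cont=30.1487 V=32.3785[EX]; j=4 S=175.8855 intr=0.0000 cont=3.2804 V=3.2804[hold]; j=5 S=261.0577 intr=0.0000 cont=0.0000 V=0.0000[hold]; j=6 S=387.4743 intr=0.0000 cont=0.0000 V=0.0000[hold]; j=7 S=575.1078 intr=0.0000 cont=0.0000 V=0.0000[hold]  S*(7)=118.5015
k=6: j=0 S=44.1528 intr=106.7272 cont=104.4974 V=106.7272[EX]; j=1 S=65.5336 intr=85.3464 cont=83.1166 V=85.3464[EX]; j=2 S=97.2681 intr=53.6119 cont=51.3821 V=53.6119[EX]; j=3 S=144.3700 intr=6.5100 cont=17.8947 V=17.8947[hold]; j=4 S=214.2808 intr=0.0000 cont=1.6530 V=1.6530[hold]; j=5 S=318.0458 intr=0.0000 cont=0.0000 V=0.0000[hold]; j=6 S=472.0588 intr=0.0000 cont=0.0000 V=0.0000[hold]  S*(6)=97.2681
k=5: j=0 S=53.7912 intr=97.0888 cont=94.8590 V=97.0888[EX]; j=1 S=79.8394 intr=71.0406 cont=68.8108 V=71.0406[EX]; j=2 S=118.5015 intr=32.3785 cont=35.6283 V=35.6283[hold]; j=3 S=175.8855 intr=0.0000 cont=9.8129 V=9.8129[hold]; j=4 S=261.0577 intr=0.0000 cont=0.8330 V=0.8330[hold]; j=5 S=387.4743 intr=0.0000 cont=0.0000 V=0.0000[hold]  S*(5)=79.8394
k=4: j=0 S=65.5336 intr=85.3464 cont=83.1166 V=85.3464[EX]; j=1 S=97.2681 intr=53.6119 cont=52.9462 V=53.6119[EX]; j=2 S=144.3700 intr=6.5100 cont=22.6764 V=22.6764[hold]; j=3 S=214.2808 intr=0.0000 cont=5.3457 V=5.3457[hold]; j=4 S=318.0458 intr=0.0000 cont=0.4197 V=0.4197[hold]  S*(4)=97.2681
k=3: j=0 S=79.8394 intr=71.0406 cont=68.8108 V=71.0406[EX]; j=1 S=118.5015 intr=32.3785 cont=37.9298 V=37.9298[hold]; j=2 S=175.8855 intr=0.0000 cont=13.9997 V=13.9997[hold]; j=3 S=261.0577 intr=0.0000 cont=2.8957 V=2.8957[hold]  S*(3)=79.8394
k=2: j=0 S=97.2681 intr=53.6119 cont=54.0540 V=54.0540[hold]; j=1 S=144.3700 intr=6.5100 cont=25.8514 V=25.8514[hold]; j=2 S=214.2808 intr=0.0000 cont=8.4483 V=8.4483[hold]  S*(2)=-
k=1: j=0 S=118.5015 intr=32.3785 cont=39.6808 V=39.6808[hold]; j=1 S=175.8855 intr=0.0000 cont=17.0930 V=17.0930[hold]  S*(1)=-
k=0: j=0 S=144.3700 intr=6.5100 cont=28.2225 V=28.2225[hold]  S*(0)=-

price = 28.2225
boundary = - - - 79.8394 97.2681 79.8394 97.2681 118.5015
tree:
28.2225
39.6808 17.0930
54.0540 25.8514 8.4483
71.0406 37.9298 13.9997 2.8957
85.3464 53.6119 22.6764 5.3457 0.4197
97.0888 71.0406 35.6283 9.8129 0.8330 0.0000
106.7272 85.3464 53.6119 17.8947 1.6530 0.0000 0.0000
114.6386 97.0888 71.0406 32.3785 3.2804 0.0000 0.0000 0.0000
121.1324 106.7272 85.3464 53.6119 6.5100 0.0000 0.0000 0.0000 0.0000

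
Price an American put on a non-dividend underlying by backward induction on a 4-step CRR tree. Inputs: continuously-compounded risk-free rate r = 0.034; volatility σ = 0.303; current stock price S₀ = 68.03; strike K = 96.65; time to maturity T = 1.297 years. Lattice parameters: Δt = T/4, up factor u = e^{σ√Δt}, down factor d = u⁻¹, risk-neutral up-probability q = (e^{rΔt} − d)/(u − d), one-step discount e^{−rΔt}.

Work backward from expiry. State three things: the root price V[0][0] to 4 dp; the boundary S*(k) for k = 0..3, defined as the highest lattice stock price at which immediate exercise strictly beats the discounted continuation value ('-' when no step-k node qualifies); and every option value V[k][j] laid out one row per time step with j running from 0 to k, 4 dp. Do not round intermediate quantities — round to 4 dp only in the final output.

price = 28.8131
boundary = - 57.2491 68.0300 80.8411
tree:
28.8131
39.4009 18.3995
48.4733 28.6200 8.1338
56.1080 39.4009 15.8089 0.2958
62.5329 48.4733 28.6200 0.5852 0.0000

Δt=0.32425  u=1.18832  d=0.84153  q=0.48894  discount=0.98904
step 4 (expiry): payoffs max(K−S,0) = 62.5329 48.4733 28.6200 0.5852 0.0000
step 3: (k=3,j=0): S=40.5420, (K−S)⁺=56.1080, hold=55.0484 ⇒ V=56.1080 exercise | (k=3,j=1): S=57.2491, (K−S)⁺=39.4009, hold=38.3413 ⇒ V=39.4009 exercise | (k=3,j=2): S=80.8411, (K−S)⁺=15.8089, hold=14.7492 ⇒ V=15.8089 exercise | (k=3,j=3): S=114.1553, (K−S)⁺=0.0000, hold=0.2958 ⇒ V=0.2958 continue  boundary S*=80.8411
step 2: (k=2,j=0): S=48.1767, (K−S)⁺=48.4733, hold=47.4137 ⇒ V=48.4733 exercise | (k=2,j=1): S=68.0300, (K−S)⁺=28.6200, hold=27.5603 ⇒ V=28.6200 exercise | (k=2,j=2): S=96.0648, (K−S)⁺=0.5852, hold=8.1338 ⇒ V=8.1338 continue  boundary S*=68.0300
step 1: (k=1,j=0): S=57.2491, (K−S)⁺=39.4009, hold=38.3413 ⇒ V=39.4009 exercise | (k=1,j=1): S=80.8411, (K−S)⁺=15.8089, hold=18.3995 ⇒ V=18.3995 continue  boundary S*=57.2491
step 0: (k=0,j=0): S=68.0300, (K−S)⁺=28.6200, hold=28.8131 ⇒ V=28.8131 continue  boundary S*=-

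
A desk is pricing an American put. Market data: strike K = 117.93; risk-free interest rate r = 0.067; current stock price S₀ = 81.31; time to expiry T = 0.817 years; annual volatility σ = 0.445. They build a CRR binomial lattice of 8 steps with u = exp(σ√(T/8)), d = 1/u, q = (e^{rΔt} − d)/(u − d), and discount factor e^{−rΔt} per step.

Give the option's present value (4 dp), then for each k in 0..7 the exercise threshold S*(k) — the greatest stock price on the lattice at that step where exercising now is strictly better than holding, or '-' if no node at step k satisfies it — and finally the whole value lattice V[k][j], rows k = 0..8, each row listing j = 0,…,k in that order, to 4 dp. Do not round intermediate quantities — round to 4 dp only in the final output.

Δt=0.10212  u=1.15282  d=0.86744  q=0.48857  discount=0.99318
step 8 (expiry): payoffs max(K−S,0) = 91.8648 83.2897 71.8935 56.7481 36.6200 9.8700 0.0000 0.0000 0.0000
step 7: (k=7,j=0): S=30.0484, (K−S)⁺=87.8816, hold=87.0775 ⇒ V=87.8816 exercise | (k=7,j=1): S=39.9339, (K−S)⁺=77.9961, hold=77.1919 ⇒ V=77.9961 exercise | (k=7,j=2): S=53.0717, (K−S)⁺=64.8583, hold=64.0542 ⇒ V=64.8583 exercise | (k=7,j=3): S=70.5316, (K−S)⁺=47.3984, hold=46.5943 ⇒ V=47.3984 exercise | (k=7,j=4): S=93.7356, (K−S)⁺=24.1944, hold=23.3903 ⇒ V=24.1944 exercise | (k=7,j=5): S=124.5734, (K−S)⁺=0.0000, hold=5.0134 ⇒ V=5.0134 continue | (k=7,j=6): S=165.5565, (K−S)⁺=0.0000, hold=0.0000 ⇒ V=0.0000 continue | (k=7,j=7): S=220.0225, (K−S)⁺=0.0000, hold=0.0000 ⇒ V=0.0000 continue  boundary S*=93.7356
step 6: (k=6,j=0): S=34.6403, (K−S)⁺=83.2897, hold=82.4856 ⇒ V=83.2897 exercise | (k=6,j=1): S=46.0365, (K−S)⁺=71.8935, hold=71.0893 ⇒ V=71.8935 exercise | (k=6,j=2): S=61.1819, (K−S)⁺=56.7481, hold=55.9439 ⇒ V=56.7481 exercise | (k=6,j=3): S=81.3100, (K−S)⁺=36.6200, hold=35.8158 ⇒ V=36.6200 exercise | (k=6,j=4): S=108.0600, (K−S)⁺=9.8700, hold=14.7222 ⇒ V=14.7222 continue | (k=6,j=5): S=143.6103, (K−S)⁺=0.0000, hold=2.5466 ⇒ V=2.5466 continue | (k=6,j=6): S=190.8563, (K−S)⁺=0.0000, hold=0.0000 ⇒ V=0.0000 continue  boundary S*=81.3100
step 5: (k=5,j=0): S=39.9339, (K−S)⁺=77.9961, hold=77.1919 ⇒ V=77.9961 exercise | (k=5,j=1): S=53.0717, (K−S)⁺=64.8583, hold=64.0542 ⇒ V=64.8583 exercise | (k=5,j=2): S=70.5316, (K−S)⁺=47.3984, hold=46.5943 ⇒ V=47.3984 exercise | (k=5,j=3): S=93.7356, (K−S)⁺=24.1944, hold=25.7447 ⇒ V=25.7447 continue | (k=5,j=4): S=124.5734, (K−S)⁺=0.0000, hold=8.7137 ⇒ V=8.7137 continue | (k=5,j=5): S=165.5565, (K−S)⁺=0.0000, hold=1.2935 ⇒ V=1.2935 continue  boundary S*=70.5316
step 4: (k=4,j=0): S=46.0365, (K−S)⁺=71.8935, hold=71.0893 ⇒ V=71.8935 exercise | (k=4,j=1): S=61.1819, (K−S)⁺=56.7481, hold=55.9439 ⇒ V=56.7481 exercise | (k=4,j=2): S=81.3100, (K−S)⁺=36.6200, hold=36.5681 ⇒ V=36.6200 exercise | (k=4,j=3): S=108.0600, (K−S)⁺=9.8700, hold=17.3051 ⇒ V=17.3051 continue | (k=4,j=4): S=143.6103, (K−S)⁺=0.0000, hold=5.0538 ⇒ V=5.0538 continue  boundary S*=81.3100
step 3: (k=3,j=0): S=53.0717, (K−S)⁺=64.8583, hold=64.0542 ⇒ V=64.8583 exercise | (k=3,j=1): S=70.5316, (K−S)⁺=47.3984, hold=46.5943 ⇒ V=47.3984 exercise | (k=3,j=2): S=93.7356, (K−S)⁺=24.1944, hold=26.9980 ⇒ V=26.9980 continue | (k=3,j=3): S=124.5734, (K−S)⁺=0.0000, hold=11.2423 ⇒ V=11.2423 continue  boundary S*=70.5316
step 2: (k=2,j=0): S=61.1819, (K−S)⁺=56.7481, hold=55.9439 ⇒ V=56.7481 exercise | (k=2,j=1): S=81.3100, (K−S)⁺=36.6200, hold=37.1762 ⇒ V=37.1762 continue | (k=2,j=2): S=108.0600, (K−S)⁺=9.8700, hold=19.1687 ⇒ V=19.1687 continue  boundary S*=61.1819
step 1: (k=1,j=0): S=70.5316, (K−S)⁺=47.3984, hold=46.8642 ⇒ V=47.3984 exercise | (k=1,j=1): S=93.7356, (K−S)⁺=24.1944, hold=28.1849 ⇒ V=28.1849 continue  boundary S*=70.5316
step 0: (k=0,j=0): S=81.3100, (K−S)⁺=36.6200, hold=37.7521 ⇒ V=37.7521 continue  boundary S*=-

price = 37.7521
boundary = - 70.5316 61.1819 70.5316 81.3100 70.5316 81.3100 93.7356
tree:
37.7521
47.3984 28.1849
56.7481 37.1762 19.1687
64.8583 47.3984 26.9980 11.2423
71.8935 56.7481 36.6200 17.3051 5.0538
77.9961 64.8583 47.3984 25.7447 8.7137 1.2935
83.2897 71.8935 56.7481 36.6200 14.7222 2.5466 0.0000
87.8816 77.9961 64.8583 47.3984 24.1944 5.0134 0.0000 0.0000
91.8648 83.2897 71.8935 56.7481 36.6200 9.8700 0.0000 0.0000 0.0000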